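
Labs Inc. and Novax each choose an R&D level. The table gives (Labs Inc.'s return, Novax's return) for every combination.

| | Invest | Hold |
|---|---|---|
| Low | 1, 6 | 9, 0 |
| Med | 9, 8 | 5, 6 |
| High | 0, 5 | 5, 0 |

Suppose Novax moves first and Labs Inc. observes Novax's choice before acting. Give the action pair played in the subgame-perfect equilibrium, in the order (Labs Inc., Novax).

(Med, Invest)

Backward induction with Novax moving first.
- Invest: Labs Inc. compares 1, 9, 0 and picks Med; Novax would get 8.
- Hold: Labs Inc. compares 9, 5, 5 and picks Low; Novax would get 0.
Among 8, 0, the best is 8 at Invest. Subgame-perfect outcome: (Med, Invest) with payoffs (9, 8).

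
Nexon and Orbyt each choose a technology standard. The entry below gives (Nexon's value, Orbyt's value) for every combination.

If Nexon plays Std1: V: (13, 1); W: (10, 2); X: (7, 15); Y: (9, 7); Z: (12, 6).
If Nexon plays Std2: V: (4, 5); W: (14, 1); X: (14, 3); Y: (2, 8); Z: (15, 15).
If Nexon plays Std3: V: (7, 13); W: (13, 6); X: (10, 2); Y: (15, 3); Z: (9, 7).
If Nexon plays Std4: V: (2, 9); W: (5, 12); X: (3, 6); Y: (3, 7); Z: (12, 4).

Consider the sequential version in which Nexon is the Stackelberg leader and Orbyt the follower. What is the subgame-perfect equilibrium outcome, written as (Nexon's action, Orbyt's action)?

Orbyt best-responds to each possible Nexon move:
- Std1 → Orbyt plays X (best of 1, 2, 15, 7, 6); Nexon gets 7.
- Std2 → Orbyt plays Z (best of 5, 1, 3, 8, 15); Nexon gets 15.
- Std3 → Orbyt plays V (best of 13, 6, 2, 3, 7); Nexon gets 7.
- Std4 → Orbyt plays W (best of 9, 12, 6, 7, 4); Nexon gets 5.
Among 7, 15, 7, 5, the best is 15 at Std2. Subgame-perfect outcome: (Std2, Z) with payoffs (15, 15).

(Std2, Z)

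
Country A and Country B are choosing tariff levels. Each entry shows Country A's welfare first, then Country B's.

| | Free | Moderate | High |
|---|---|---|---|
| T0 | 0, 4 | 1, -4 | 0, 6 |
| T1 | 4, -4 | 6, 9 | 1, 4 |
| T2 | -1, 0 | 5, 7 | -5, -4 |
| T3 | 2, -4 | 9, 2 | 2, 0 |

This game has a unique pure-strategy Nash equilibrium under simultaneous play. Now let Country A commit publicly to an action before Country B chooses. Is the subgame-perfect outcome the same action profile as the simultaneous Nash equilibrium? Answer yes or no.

yes

Country B best-responds to each possible Country A move:
- T0: BR = High, leader payoff 0.
- T1: BR = Moderate, leader payoff 6.
- T2: BR = Moderate, leader payoff 5.
- T3: BR = Moderate, leader payoff 9.
Maximizing over 0, 6, 5, 9, Country A chooses T3. Subgame-perfect outcome: (T3, Moderate) with payoffs (9, 2).
For the simultaneous game, intersect best replies.
Country A's best replies: Free→T1; Moderate→T3; High→T3.
Country B's best replies: T0→High; T1→Moderate; T2→Moderate; T3→Moderate.
The unique mutual best reply is (T3, Moderate), giving (9, 2).
Sequential outcome (T3, Moderate) coincides with the Nash profile (T3, Moderate).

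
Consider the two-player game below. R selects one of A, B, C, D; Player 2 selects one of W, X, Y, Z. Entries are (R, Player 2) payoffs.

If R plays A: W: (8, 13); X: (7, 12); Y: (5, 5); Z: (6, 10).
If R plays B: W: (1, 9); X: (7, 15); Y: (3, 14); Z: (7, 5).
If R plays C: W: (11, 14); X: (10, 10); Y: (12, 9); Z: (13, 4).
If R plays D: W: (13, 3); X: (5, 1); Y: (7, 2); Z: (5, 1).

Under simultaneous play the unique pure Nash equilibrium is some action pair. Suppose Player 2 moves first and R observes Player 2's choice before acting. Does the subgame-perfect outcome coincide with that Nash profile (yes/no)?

Solve by backward induction (Player 2 leads).
- W → R plays D (best of 8, 1, 11, 13); Player 2 gets 3.
- X → R plays C (best of 7, 7, 10, 5); Player 2 gets 10.
- Y → R plays C (best of 5, 3, 12, 7); Player 2 gets 9.
- Z → R plays C (best of 6, 7, 13, 5); Player 2 gets 4.
Among 3, 10, 9, 4, the best is 10 at X. Subgame-perfect outcome: (C, X) with payoffs (10, 10).
Now find the simultaneous Nash equilibrium.
R's best replies: W→D; X→C; Y→C; Z→C.
Player 2's best replies: A→W; B→X; C→W; D→W.
Only (D, W) has each player best-responding; Nash payoffs (13, 3).
Sequential outcome (C, X) differs from the Nash profile (D, W).

no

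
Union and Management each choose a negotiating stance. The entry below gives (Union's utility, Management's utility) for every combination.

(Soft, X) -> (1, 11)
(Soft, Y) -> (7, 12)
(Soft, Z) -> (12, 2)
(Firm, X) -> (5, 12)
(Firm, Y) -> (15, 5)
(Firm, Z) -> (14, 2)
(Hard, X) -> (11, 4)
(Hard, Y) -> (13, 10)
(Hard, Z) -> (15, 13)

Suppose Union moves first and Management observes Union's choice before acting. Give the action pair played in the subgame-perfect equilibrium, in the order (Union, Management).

Work backward from Management's decision.
- Soft: BR = Y, leader payoff 7.
- Firm: BR = X, leader payoff 5.
- Hard: BR = Z, leader payoff 15.
Union's induced payoffs are 7, 5, 15, so Union commits to Hard. Subgame-perfect outcome: (Hard, Z) with payoffs (15, 13).

(Hard, Z)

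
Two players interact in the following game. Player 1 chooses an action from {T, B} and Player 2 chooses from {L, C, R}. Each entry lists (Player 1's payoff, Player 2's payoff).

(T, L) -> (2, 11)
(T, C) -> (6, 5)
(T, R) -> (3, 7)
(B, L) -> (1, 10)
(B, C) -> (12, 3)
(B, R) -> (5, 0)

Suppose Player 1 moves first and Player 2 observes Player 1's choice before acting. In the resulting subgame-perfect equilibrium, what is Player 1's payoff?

Player 2 best-responds to each possible Player 1 move:
- T → Player 2 plays L (best of 11, 5, 7); Player 1 gets 2.
- B → Player 2 plays L (best of 10, 3, 0); Player 1 gets 1.
Maximizing over 2, 1, Player 1 chooses T. Subgame-perfect outcome: (T, L) with payoffs (2, 11).

2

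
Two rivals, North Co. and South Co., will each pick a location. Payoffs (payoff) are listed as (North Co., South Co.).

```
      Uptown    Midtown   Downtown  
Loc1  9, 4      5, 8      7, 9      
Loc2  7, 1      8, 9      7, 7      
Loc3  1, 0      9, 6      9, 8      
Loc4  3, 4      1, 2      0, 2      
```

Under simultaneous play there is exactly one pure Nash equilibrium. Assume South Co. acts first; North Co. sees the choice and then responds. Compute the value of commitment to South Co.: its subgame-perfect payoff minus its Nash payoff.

Backward induction with South Co. moving first.
- Uptown: BR = Loc1, leader payoff 4.
- Midtown: BR = Loc3, leader payoff 6.
- Downtown: BR = Loc3, leader payoff 8.
Among 4, 6, 8, the best is 8 at Downtown. Subgame-perfect outcome: (Loc3, Downtown) with payoffs (9, 8).
For the simultaneous game, intersect best replies.
North Co.'s best replies: Uptown→Loc1; Midtown→Loc3; Downtown→Loc3.
South Co.'s best replies: Loc1→Downtown; Loc2→Midtown; Loc3→Downtown; Loc4→Uptown.
Only (Loc3, Downtown) has each player best-responding; Nash payoffs (9, 8).
South Co.'s commitment gain: 8 − 8 = 0.

0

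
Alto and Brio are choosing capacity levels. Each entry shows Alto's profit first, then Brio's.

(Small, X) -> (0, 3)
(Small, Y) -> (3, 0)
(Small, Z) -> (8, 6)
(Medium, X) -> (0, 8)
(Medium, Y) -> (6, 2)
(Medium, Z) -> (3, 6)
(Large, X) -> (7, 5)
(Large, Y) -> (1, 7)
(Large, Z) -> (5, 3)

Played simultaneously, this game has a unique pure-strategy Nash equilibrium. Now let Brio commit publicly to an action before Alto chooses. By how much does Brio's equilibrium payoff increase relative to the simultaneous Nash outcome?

Solve by backward induction (Brio leads).
- X: BR = Large, leader payoff 5.
- Y: BR = Medium, leader payoff 2.
- Z: BR = Small, leader payoff 6.
Among 5, 2, 6, the best is 6 at Z. Subgame-perfect outcome: (Small, Z) with payoffs (8, 6).
Under simultaneous play:
Alto's best replies: X→Large; Y→Medium; Z→Small.
Brio's best replies: Small→Z; Medium→X; Large→Y.
Only (Small, Z) has each player best-responding; Nash payoffs (8, 6).
Brio's commitment gain: 6 − 6 = 0.

0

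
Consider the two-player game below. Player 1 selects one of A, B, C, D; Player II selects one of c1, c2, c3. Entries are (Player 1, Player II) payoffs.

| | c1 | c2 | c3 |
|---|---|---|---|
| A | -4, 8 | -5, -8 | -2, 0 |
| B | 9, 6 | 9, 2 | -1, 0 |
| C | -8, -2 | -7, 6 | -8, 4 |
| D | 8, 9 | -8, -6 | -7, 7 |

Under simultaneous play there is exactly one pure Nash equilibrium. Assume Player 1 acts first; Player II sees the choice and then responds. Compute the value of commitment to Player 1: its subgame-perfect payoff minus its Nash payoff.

Player II best-responds to each possible Player 1 move:
- A: BR = c1, leader payoff -4.
- B: BR = c1, leader payoff 9.
- C: BR = c2, leader payoff -7.
- D: BR = c1, leader payoff 8.
Maximizing over -4, 9, -7, 8, Player 1 chooses B. Subgame-perfect outcome: (B, c1) with payoffs (9, 6).
Now find the simultaneous Nash equilibrium.
Player 1's best replies: c1→B; c2→B; c3→B.
Player II's best replies: A→c1; B→c1; C→c2; D→c1.
Only (B, c1) has each player best-responding; Nash payoffs (9, 6).
Player 1's commitment gain: 9 − 9 = 0.

0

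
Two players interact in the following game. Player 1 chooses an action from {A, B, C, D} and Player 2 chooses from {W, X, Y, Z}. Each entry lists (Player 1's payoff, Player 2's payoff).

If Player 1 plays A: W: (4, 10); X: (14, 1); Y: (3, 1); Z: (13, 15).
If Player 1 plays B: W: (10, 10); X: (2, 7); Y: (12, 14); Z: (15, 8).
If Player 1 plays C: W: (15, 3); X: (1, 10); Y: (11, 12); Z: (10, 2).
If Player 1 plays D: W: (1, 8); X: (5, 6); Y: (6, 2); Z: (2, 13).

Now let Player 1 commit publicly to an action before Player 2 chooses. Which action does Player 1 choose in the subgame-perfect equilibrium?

A

Solve by backward induction (Player 1 leads).
- A: BR = Z, leader payoff 13.
- B: BR = Y, leader payoff 12.
- C: BR = Y, leader payoff 11.
- D: BR = Z, leader payoff 2.
Maximizing over 13, 12, 11, 2, Player 1 chooses A. Subgame-perfect outcome: (A, Z) with payoffs (13, 15).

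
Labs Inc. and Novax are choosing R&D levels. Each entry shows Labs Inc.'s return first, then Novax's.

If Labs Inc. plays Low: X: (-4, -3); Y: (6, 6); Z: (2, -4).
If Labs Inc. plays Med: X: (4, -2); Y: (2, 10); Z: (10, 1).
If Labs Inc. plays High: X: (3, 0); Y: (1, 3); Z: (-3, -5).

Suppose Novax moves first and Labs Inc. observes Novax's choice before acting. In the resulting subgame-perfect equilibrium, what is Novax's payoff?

6

Labs Inc. best-responds to each possible Novax move:
- X → Labs Inc. plays Med (best of -4, 4, 3); Novax gets -2.
- Y → Labs Inc. plays Low (best of 6, 2, 1); Novax gets 6.
- Z → Labs Inc. plays Med (best of 2, 10, -3); Novax gets 1.
Maximizing over -2, 6, 1, Novax chooses Y. Subgame-perfect outcome: (Low, Y) with payoffs (6, 6).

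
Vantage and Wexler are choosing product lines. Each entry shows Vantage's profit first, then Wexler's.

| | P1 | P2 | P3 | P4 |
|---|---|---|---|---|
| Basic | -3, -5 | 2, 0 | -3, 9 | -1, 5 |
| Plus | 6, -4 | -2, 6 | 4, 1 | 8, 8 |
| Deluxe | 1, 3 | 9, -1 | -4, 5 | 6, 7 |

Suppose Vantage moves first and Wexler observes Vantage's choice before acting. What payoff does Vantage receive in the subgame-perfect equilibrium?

Work backward from Wexler's decision.
- Basic: Wexler compares -5, 0, 9, 5 and picks P3; Vantage would get -3.
- Plus: Wexler compares -4, 6, 1, 8 and picks P4; Vantage would get 8.
- Deluxe: Wexler compares 3, -1, 5, 7 and picks P4; Vantage would get 6.
Among -3, 8, 6, the best is 8 at Plus. Subgame-perfect outcome: (Plus, P4) with payoffs (8, 8).

8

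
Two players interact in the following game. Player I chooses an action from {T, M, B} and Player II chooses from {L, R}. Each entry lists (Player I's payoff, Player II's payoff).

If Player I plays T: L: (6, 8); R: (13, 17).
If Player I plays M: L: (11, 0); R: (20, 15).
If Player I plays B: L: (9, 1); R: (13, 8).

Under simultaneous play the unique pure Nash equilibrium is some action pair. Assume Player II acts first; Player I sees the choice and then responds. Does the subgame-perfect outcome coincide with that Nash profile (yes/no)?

Work backward from Player I's decision.
- L: BR = M, leader payoff 0.
- R: BR = M, leader payoff 15.
Maximizing over 0, 15, Player II chooses R. Subgame-perfect outcome: (M, R) with payoffs (20, 15).
Now find the simultaneous Nash equilibrium.
Player I's best replies: L→M; R→M.
Player II's best replies: T→R; M→R; B→R.
The unique mutual best reply is (M, R), giving (20, 15).
Sequential outcome (M, R) coincides with the Nash profile (M, R).

yes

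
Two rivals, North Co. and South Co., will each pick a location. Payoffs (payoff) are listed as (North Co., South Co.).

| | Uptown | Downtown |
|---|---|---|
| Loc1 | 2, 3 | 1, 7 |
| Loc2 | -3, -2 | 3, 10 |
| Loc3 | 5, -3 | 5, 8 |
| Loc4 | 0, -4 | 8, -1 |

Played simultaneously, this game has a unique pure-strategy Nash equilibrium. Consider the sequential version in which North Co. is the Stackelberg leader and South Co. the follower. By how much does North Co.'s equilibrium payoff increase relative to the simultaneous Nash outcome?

0

Backward induction with North Co. moving first.
- Loc1 → South Co. plays Downtown (best of 3, 7); North Co. gets 1.
- Loc2 → South Co. plays Downtown (best of -2, 10); North Co. gets 3.
- Loc3 → South Co. plays Downtown (best of -3, 8); North Co. gets 5.
- Loc4 → South Co. plays Downtown (best of -4, -1); North Co. gets 8.
Among 1, 3, 5, 8, the best is 8 at Loc4. Subgame-perfect outcome: (Loc4, Downtown) with payoffs (8, -1).
Under simultaneous play:
North Co.'s best replies: Uptown→Loc3; Downtown→Loc4.
South Co.'s best replies: Loc1→Downtown; Loc2→Downtown; Loc3→Downtown; Loc4→Downtown.
Only (Loc4, Downtown) has each player best-responding; Nash payoffs (8, -1).
North Co.'s commitment gain: 8 − 8 = 0.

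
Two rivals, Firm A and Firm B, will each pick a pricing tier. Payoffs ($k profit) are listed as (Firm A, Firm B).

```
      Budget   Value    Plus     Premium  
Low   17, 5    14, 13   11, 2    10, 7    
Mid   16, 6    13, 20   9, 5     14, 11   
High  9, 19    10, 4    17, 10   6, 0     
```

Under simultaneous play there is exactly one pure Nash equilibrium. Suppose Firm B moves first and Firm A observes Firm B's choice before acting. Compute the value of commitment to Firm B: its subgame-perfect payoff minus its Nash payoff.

Solve by backward induction (Firm B leads).
- Budget: BR = Low, leader payoff 5.
- Value: BR = Low, leader payoff 13.
- Plus: BR = High, leader payoff 10.
- Premium: BR = Mid, leader payoff 11.
Among 5, 13, 10, 11, the best is 13 at Value. Subgame-perfect outcome: (Low, Value) with payoffs (14, 13).
Now find the simultaneous Nash equilibrium.
Firm A's best replies: Budget→Low; Value→Low; Plus→High; Premium→Mid.
Firm B's best replies: Low→Value; Mid→Value; High→Budget.
The unique mutual best reply is (Low, Value), giving (14, 13).
Firm B's commitment gain: 13 − 13 = 0.

0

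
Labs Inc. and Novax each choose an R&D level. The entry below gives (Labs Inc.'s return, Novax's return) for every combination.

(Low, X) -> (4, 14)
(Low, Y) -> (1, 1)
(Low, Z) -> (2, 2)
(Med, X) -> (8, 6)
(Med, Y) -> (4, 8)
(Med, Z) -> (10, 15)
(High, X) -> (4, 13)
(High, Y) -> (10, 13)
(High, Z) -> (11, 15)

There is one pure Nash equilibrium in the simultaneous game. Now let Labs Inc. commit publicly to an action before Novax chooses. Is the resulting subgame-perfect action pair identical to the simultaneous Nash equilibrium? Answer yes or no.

yes

Solve by backward induction (Labs Inc. leads).
- Low: Novax compares 14, 1, 2 and picks X; Labs Inc. would get 4.
- Med: Novax compares 6, 8, 15 and picks Z; Labs Inc. would get 10.
- High: Novax compares 13, 13, 15 and picks Z; Labs Inc. would get 11.
Maximizing over 4, 10, 11, Labs Inc. chooses High. Subgame-perfect outcome: (High, Z) with payoffs (11, 15).
Now find the simultaneous Nash equilibrium.
Labs Inc.'s best replies: X→Med; Y→High; Z→High.
Novax's best replies: Low→X; Med→Z; High→Z.
Only (High, Z) has each player best-responding; Nash payoffs (11, 15).
Sequential outcome (High, Z) coincides with the Nash profile (High, Z).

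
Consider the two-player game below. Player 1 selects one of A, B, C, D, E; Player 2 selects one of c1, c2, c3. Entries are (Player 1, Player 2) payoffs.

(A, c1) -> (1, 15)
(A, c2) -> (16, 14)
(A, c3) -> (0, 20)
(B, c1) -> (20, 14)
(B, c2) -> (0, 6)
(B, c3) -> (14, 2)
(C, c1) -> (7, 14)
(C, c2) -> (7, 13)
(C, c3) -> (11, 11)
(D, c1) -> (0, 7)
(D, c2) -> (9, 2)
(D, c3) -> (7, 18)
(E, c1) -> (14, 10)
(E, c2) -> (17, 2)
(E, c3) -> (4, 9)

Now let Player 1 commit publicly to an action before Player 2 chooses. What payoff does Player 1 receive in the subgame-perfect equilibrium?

Player 2 best-responds to each possible Player 1 move:
- A: Player 2 compares 15, 14, 20 and picks c3; Player 1 would get 0.
- B: Player 2 compares 14, 6, 2 and picks c1; Player 1 would get 20.
- C: Player 2 compares 14, 13, 11 and picks c1; Player 1 would get 7.
- D: Player 2 compares 7, 2, 18 and picks c3; Player 1 would get 7.
- E: Player 2 compares 10, 2, 9 and picks c1; Player 1 would get 14.
Player 1's induced payoffs are 0, 20, 7, 7, 14, so Player 1 commits to B. Subgame-perfect outcome: (B, c1) with payoffs (20, 14).

20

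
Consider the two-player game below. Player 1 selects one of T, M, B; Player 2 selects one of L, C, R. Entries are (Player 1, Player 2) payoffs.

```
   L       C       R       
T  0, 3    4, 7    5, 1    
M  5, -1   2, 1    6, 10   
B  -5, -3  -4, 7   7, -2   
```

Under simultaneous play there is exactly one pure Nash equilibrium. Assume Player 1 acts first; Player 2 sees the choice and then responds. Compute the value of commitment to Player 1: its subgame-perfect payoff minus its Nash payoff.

Solve by backward induction (Player 1 leads).
- T: BR = C, leader payoff 4.
- M: BR = R, leader payoff 6.
- B: BR = C, leader payoff -4.
Among 4, 6, -4, the best is 6 at M. Subgame-perfect outcome: (M, R) with payoffs (6, 10).
For the simultaneous game, intersect best replies.
Player 1's best replies: L→M; C→T; R→B.
Player 2's best replies: T→C; M→R; B→C.
Only (T, C) has each player best-responding; Nash payoffs (4, 7).
Player 1's commitment gain: 6 − 4 = 2.

2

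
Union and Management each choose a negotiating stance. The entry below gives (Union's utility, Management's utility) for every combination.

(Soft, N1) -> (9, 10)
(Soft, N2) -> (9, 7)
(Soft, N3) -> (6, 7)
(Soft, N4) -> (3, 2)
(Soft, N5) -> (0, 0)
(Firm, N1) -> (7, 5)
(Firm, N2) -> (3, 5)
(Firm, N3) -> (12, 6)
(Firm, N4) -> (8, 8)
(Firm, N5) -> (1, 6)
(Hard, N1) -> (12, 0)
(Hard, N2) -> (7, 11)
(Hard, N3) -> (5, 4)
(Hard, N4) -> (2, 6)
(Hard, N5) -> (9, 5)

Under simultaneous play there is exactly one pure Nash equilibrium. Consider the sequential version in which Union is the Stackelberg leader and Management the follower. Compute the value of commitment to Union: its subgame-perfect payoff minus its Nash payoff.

Work backward from Management's decision.
- Soft: Management compares 10, 7, 7, 2, 0 and picks N1; Union would get 9.
- Firm: Management compares 5, 5, 6, 8, 6 and picks N4; Union would get 8.
- Hard: Management compares 0, 11, 4, 6, 5 and picks N2; Union would get 7.
Union's induced payoffs are 9, 8, 7, so Union commits to Soft. Subgame-perfect outcome: (Soft, N1) with payoffs (9, 10).
Now find the simultaneous Nash equilibrium.
Union's best replies: N1→Hard; N2→Soft; N3→Firm; N4→Firm; N5→Hard.
Management's best replies: Soft→N1; Firm→N4; Hard→N2.
The unique mutual best reply is (Firm, N4), giving (8, 8).
Union's commitment gain: 9 − 8 = 1.

1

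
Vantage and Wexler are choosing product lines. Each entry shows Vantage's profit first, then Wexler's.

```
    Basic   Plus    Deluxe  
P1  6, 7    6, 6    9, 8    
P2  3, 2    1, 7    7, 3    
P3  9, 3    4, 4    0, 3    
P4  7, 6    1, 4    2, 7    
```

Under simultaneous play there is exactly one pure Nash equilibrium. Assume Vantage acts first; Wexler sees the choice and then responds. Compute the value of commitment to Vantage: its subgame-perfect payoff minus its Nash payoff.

Backward induction with Vantage moving first.
- P1 → Wexler plays Deluxe (best of 7, 6, 8); Vantage gets 9.
- P2 → Wexler plays Plus (best of 2, 7, 3); Vantage gets 1.
- P3 → Wexler plays Plus (best of 3, 4, 3); Vantage gets 4.
- P4 → Wexler plays Deluxe (best of 6, 4, 7); Vantage gets 2.
Vantage's induced payoffs are 9, 1, 4, 2, so Vantage commits to P1. Subgame-perfect outcome: (P1, Deluxe) with payoffs (9, 8).
For the simultaneous game, intersect best replies.
Vantage's best replies: Basic→P3; Plus→P1; Deluxe→P1.
Wexler's best replies: P1→Deluxe; P2→Plus; P3→Plus; P4→Deluxe.
The unique mutual best reply is (P1, Deluxe), giving (9, 8).
Vantage's commitment gain: 9 − 9 = 0.

0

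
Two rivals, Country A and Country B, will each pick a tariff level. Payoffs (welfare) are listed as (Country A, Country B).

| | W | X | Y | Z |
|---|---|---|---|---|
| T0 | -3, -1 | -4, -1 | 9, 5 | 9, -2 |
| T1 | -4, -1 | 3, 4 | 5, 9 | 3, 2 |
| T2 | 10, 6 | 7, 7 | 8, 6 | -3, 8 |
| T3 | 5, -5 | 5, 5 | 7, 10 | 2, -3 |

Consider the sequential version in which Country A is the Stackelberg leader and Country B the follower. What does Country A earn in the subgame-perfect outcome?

Backward induction with Country A moving first.
- T0: BR = Y, leader payoff 9.
- T1: BR = Y, leader payoff 5.
- T2: BR = Z, leader payoff -3.
- T3: BR = Y, leader payoff 7.
Among 9, 5, -3, 7, the best is 9 at T0. Subgame-perfect outcome: (T0, Y) with payoffs (9, 5).

9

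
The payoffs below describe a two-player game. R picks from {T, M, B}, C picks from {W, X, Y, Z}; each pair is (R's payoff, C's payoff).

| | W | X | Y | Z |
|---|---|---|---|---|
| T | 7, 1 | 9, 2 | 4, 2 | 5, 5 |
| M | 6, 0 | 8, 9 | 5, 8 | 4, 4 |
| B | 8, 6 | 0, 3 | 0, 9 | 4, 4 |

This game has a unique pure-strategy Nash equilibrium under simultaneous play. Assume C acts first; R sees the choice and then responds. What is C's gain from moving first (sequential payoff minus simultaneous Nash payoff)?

Solve by backward induction (C leads).
- W: R compares 7, 6, 8 and picks B; C would get 6.
- X: R compares 9, 8, 0 and picks T; C would get 2.
- Y: R compares 4, 5, 0 and picks M; C would get 8.
- Z: R compares 5, 4, 4 and picks T; C would get 5.
Among 6, 2, 8, 5, the best is 8 at Y. Subgame-perfect outcome: (M, Y) with payoffs (5, 8).
Under simultaneous play:
R's best replies: W→B; X→T; Y→M; Z→T.
C's best replies: T→Z; M→X; B→Y.
The unique mutual best reply is (T, Z), giving (5, 5).
C's commitment gain: 8 − 5 = 3.

3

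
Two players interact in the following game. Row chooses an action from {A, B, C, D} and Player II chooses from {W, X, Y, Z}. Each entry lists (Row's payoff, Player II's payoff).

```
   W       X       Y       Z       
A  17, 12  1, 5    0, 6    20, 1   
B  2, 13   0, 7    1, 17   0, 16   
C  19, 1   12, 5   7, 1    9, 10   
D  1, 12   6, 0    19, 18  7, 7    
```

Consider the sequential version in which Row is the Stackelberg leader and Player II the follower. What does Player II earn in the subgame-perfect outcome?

18

Work backward from Player II's decision.
- A → Player II plays W (best of 12, 5, 6, 1); Row gets 17.
- B → Player II plays Y (best of 13, 7, 17, 16); Row gets 1.
- C → Player II plays Z (best of 1, 5, 1, 10); Row gets 9.
- D → Player II plays Y (best of 12, 0, 18, 7); Row gets 19.
Among 17, 1, 9, 19, the best is 19 at D. Subgame-perfect outcome: (D, Y) with payoffs (19, 18).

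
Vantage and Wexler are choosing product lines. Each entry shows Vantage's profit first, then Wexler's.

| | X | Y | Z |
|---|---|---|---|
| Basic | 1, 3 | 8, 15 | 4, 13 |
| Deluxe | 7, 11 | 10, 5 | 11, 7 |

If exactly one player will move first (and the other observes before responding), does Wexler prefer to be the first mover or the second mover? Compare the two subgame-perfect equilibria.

second

If Vantage leads: Wexler's best replies are Basic→Y, Deluxe→X; Vantage's induced payoffs 8, 7; outcome (Basic, Y), payoffs (8, 15).
If Wexler leads: Vantage's best replies are X→Deluxe, Y→Deluxe, Z→Deluxe; Wexler's induced payoffs 11, 5, 7; outcome (Deluxe, X), payoffs (7, 11).
Wexler gets 11 moving first and 15 moving second, so Wexler prefers to move second.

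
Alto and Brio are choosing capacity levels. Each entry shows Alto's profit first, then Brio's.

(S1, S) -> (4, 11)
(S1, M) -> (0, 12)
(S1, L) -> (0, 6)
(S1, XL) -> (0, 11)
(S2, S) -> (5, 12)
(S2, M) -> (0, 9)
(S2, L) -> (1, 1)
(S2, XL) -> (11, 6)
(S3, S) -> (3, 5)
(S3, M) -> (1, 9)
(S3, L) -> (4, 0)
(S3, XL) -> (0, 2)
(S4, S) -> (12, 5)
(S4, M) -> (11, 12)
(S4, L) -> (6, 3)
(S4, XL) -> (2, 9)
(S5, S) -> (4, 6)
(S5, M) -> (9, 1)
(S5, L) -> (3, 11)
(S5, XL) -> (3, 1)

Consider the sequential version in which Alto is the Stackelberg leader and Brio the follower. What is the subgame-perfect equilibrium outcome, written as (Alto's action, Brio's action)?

(S4, M)

Work backward from Brio's decision.
- S1: Brio compares 11, 12, 6, 11 and picks M; Alto would get 0.
- S2: Brio compares 12, 9, 1, 6 and picks S; Alto would get 5.
- S3: Brio compares 5, 9, 0, 2 and picks M; Alto would get 1.
- S4: Brio compares 5, 12, 3, 9 and picks M; Alto would get 11.
- S5: Brio compares 6, 1, 11, 1 and picks L; Alto would get 3.
Among 0, 5, 1, 11, 3, the best is 11 at S4. Subgame-perfect outcome: (S4, M) with payoffs (11, 12).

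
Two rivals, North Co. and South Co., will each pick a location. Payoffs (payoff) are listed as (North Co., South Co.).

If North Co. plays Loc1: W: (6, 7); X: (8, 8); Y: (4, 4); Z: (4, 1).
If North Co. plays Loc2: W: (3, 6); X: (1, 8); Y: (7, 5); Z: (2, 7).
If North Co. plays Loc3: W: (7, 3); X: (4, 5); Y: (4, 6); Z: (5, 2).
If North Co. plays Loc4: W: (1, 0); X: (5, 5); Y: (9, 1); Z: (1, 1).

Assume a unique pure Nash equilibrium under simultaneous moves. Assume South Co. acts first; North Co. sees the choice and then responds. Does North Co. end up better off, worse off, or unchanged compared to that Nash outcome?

unchanged

Solve by backward induction (South Co. leads).
- W → North Co. plays Loc3 (best of 6, 3, 7, 1); South Co. gets 3.
- X → North Co. plays Loc1 (best of 8, 1, 4, 5); South Co. gets 8.
- Y → North Co. plays Loc4 (best of 4, 7, 4, 9); South Co. gets 1.
- Z → North Co. plays Loc3 (best of 4, 2, 5, 1); South Co. gets 2.
Among 3, 8, 1, 2, the best is 8 at X. Subgame-perfect outcome: (Loc1, X) with payoffs (8, 8).
For the simultaneous game, intersect best replies.
North Co.'s best replies: W→Loc3; X→Loc1; Y→Loc4; Z→Loc3.
South Co.'s best replies: Loc1→X; Loc2→X; Loc3→Y; Loc4→X.
The unique mutual best reply is (Loc1, X), giving (8, 8).
North Co. earns 8 sequentially versus 8 at the Nash outcome: unchanged.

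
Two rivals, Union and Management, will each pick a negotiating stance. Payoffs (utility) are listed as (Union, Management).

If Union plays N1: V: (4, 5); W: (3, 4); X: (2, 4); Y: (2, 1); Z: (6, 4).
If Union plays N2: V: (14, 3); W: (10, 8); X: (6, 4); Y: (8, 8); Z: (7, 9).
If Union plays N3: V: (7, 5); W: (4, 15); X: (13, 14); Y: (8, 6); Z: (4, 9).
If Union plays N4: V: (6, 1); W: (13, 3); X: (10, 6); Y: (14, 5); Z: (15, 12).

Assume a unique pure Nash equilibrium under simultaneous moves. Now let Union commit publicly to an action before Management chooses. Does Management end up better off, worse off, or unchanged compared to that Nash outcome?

Backward induction with Union moving first.
- N1: BR = V, leader payoff 4.
- N2: BR = Z, leader payoff 7.
- N3: BR = W, leader payoff 4.
- N4: BR = Z, leader payoff 15.
Union's induced payoffs are 4, 7, 4, 15, so Union commits to N4. Subgame-perfect outcome: (N4, Z) with payoffs (15, 12).
For the simultaneous game, intersect best replies.
Union's best replies: V→N2; W→N4; X→N3; Y→N4; Z→N4.
Management's best replies: N1→V; N2→Z; N3→W; N4→Z.
The unique mutual best reply is (N4, Z), giving (15, 12).
Management earns 12 sequentially versus 12 at the Nash outcome: unchanged.

unchanged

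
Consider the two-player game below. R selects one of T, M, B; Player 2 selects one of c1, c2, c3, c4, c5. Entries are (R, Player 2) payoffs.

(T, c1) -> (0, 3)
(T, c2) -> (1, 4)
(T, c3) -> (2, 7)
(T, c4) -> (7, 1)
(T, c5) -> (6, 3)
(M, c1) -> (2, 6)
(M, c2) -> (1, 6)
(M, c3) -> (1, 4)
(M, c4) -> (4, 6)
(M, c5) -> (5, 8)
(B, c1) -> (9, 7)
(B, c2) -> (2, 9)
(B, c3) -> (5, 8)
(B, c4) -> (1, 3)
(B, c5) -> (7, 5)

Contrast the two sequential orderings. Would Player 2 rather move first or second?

If R leads: Player 2's best replies are T→c3, M→c5, B→c2; R's induced payoffs 2, 5, 2; outcome (M, c5), payoffs (5, 8).
If Player 2 leads: R's best replies are c1→B, c2→B, c3→B, c4→T, c5→B; Player 2's induced payoffs 7, 9, 8, 1, 5; outcome (B, c2), payoffs (2, 9).
Player 2 gets 9 moving first and 8 moving second, so Player 2 prefers to move first.

first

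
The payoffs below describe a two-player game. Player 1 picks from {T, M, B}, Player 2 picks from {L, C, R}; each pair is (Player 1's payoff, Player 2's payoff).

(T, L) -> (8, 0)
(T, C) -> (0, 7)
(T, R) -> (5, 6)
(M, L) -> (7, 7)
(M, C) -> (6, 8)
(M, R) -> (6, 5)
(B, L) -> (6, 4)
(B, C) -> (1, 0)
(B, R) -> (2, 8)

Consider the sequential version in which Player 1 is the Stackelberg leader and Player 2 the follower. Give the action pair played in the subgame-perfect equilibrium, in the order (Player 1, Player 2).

Work backward from Player 2's decision.
- T: BR = C, leader payoff 0.
- M: BR = C, leader payoff 6.
- B: BR = R, leader payoff 2.
Maximizing over 0, 6, 2, Player 1 chooses M. Subgame-perfect outcome: (M, C) with payoffs (6, 8).

(M, C)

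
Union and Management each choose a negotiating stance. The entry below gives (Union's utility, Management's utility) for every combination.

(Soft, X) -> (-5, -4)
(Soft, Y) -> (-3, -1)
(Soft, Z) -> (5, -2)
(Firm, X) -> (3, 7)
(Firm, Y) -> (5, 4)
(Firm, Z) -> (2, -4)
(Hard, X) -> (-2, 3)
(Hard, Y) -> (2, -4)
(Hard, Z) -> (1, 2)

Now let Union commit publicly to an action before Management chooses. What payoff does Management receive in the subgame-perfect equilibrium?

7

Backward induction with Union moving first.
- Soft: BR = Y, leader payoff -3.
- Firm: BR = X, leader payoff 3.
- Hard: BR = X, leader payoff -2.
Maximizing over -3, 3, -2, Union chooses Firm. Subgame-perfect outcome: (Firm, X) with payoffs (3, 7).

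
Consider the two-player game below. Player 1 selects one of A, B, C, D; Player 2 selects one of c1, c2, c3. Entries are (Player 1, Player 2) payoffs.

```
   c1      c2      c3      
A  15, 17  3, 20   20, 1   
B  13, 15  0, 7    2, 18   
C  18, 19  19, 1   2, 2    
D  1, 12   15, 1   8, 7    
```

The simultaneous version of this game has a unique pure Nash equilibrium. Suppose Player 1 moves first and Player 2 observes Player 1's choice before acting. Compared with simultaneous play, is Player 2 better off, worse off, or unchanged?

unchanged

Player 2 best-responds to each possible Player 1 move:
- A: BR = c2, leader payoff 3.
- B: BR = c3, leader payoff 2.
- C: BR = c1, leader payoff 18.
- D: BR = c1, leader payoff 1.
Maximizing over 3, 2, 18, 1, Player 1 chooses C. Subgame-perfect outcome: (C, c1) with payoffs (18, 19).
Now find the simultaneous Nash equilibrium.
Player 1's best replies: c1→C; c2→C; c3→A.
Player 2's best replies: A→c2; B→c3; C→c1; D→c1.
The unique mutual best reply is (C, c1), giving (18, 19).
Player 2 earns 19 sequentially versus 19 at the Nash outcome: unchanged.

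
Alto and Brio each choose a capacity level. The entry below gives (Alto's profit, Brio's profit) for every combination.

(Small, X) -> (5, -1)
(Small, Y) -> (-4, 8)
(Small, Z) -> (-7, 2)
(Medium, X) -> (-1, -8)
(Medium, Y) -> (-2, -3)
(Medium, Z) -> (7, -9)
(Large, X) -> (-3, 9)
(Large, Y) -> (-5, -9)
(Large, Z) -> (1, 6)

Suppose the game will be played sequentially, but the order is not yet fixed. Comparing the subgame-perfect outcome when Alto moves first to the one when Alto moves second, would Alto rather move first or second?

second

If Alto leads: Brio's best replies are Small→Y, Medium→Y, Large→X; Alto's induced payoffs -4, -2, -3; outcome (Medium, Y), payoffs (-2, -3).
If Brio leads: Alto's best replies are X→Small, Y→Medium, Z→Medium; Brio's induced payoffs -1, -3, -9; outcome (Small, X), payoffs (5, -1).
Alto gets -2 moving first and 5 moving second, so Alto prefers to move second.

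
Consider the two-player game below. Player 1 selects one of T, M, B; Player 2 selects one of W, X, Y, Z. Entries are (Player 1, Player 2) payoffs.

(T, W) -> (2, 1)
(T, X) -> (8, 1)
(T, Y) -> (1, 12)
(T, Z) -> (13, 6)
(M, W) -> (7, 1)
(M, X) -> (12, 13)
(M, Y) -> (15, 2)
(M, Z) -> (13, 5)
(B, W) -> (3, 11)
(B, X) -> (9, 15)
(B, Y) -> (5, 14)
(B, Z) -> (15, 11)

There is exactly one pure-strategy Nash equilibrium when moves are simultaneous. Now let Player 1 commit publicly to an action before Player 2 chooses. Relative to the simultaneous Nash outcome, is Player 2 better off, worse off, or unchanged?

unchanged

Backward induction with Player 1 moving first.
- T: Player 2 compares 1, 1, 12, 6 and picks Y; Player 1 would get 1.
- M: Player 2 compares 1, 13, 2, 5 and picks X; Player 1 would get 12.
- B: Player 2 compares 11, 15, 14, 11 and picks X; Player 1 would get 9.
Player 1's induced payoffs are 1, 12, 9, so Player 1 commits to M. Subgame-perfect outcome: (M, X) with payoffs (12, 13).
Now find the simultaneous Nash equilibrium.
Player 1's best replies: W→M; X→M; Y→M; Z→B.
Player 2's best replies: T→Y; M→X; B→X.
Only (M, X) has each player best-responding; Nash payoffs (12, 13).
Player 2 earns 13 sequentially versus 13 at the Nash outcome: unchanged.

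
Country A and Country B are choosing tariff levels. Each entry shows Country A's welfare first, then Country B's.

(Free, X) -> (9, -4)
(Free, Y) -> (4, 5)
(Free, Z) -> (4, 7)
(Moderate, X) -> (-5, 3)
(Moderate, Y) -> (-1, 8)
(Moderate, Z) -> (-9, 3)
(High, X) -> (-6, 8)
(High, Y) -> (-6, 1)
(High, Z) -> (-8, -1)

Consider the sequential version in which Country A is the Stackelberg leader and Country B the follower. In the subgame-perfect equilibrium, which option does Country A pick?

Free

Solve by backward induction (Country A leads).
- Free → Country B plays Z (best of -4, 5, 7); Country A gets 4.
- Moderate → Country B plays Y (best of 3, 8, 3); Country A gets -1.
- High → Country B plays X (best of 8, 1, -1); Country A gets -6.
Among 4, -1, -6, the best is 4 at Free. Subgame-perfect outcome: (Free, Z) with payoffs (4, 7).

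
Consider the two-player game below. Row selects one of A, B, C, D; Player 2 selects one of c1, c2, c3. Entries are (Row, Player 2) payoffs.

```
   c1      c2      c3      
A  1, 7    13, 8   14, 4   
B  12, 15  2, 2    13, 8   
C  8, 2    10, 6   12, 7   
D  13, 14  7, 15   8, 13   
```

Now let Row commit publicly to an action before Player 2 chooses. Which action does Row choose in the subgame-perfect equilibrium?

A

Solve by backward induction (Row leads).
- A → Player 2 plays c2 (best of 7, 8, 4); Row gets 13.
- B → Player 2 plays c1 (best of 15, 2, 8); Row gets 12.
- C → Player 2 plays c3 (best of 2, 6, 7); Row gets 12.
- D → Player 2 plays c2 (best of 14, 15, 13); Row gets 7.
Among 13, 12, 12, 7, the best is 13 at A. Subgame-perfect outcome: (A, c2) with payoffs (13, 8).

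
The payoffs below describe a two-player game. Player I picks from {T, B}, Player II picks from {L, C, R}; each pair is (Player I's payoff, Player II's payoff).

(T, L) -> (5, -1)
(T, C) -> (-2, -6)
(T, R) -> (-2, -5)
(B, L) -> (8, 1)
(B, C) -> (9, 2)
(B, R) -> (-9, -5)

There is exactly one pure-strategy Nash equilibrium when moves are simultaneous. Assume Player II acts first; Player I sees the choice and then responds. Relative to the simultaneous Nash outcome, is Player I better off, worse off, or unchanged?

Player I best-responds to each possible Player II move:
- L: BR = B, leader payoff 1.
- C: BR = B, leader payoff 2.
- R: BR = T, leader payoff -5.
Among 1, 2, -5, the best is 2 at C. Subgame-perfect outcome: (B, C) with payoffs (9, 2).
Now find the simultaneous Nash equilibrium.
Player I's best replies: L→B; C→B; R→T.
Player II's best replies: T→L; B→C.
The unique mutual best reply is (B, C), giving (9, 2).
Player I earns 9 sequentially versus 9 at the Nash outcome: unchanged.

unchanged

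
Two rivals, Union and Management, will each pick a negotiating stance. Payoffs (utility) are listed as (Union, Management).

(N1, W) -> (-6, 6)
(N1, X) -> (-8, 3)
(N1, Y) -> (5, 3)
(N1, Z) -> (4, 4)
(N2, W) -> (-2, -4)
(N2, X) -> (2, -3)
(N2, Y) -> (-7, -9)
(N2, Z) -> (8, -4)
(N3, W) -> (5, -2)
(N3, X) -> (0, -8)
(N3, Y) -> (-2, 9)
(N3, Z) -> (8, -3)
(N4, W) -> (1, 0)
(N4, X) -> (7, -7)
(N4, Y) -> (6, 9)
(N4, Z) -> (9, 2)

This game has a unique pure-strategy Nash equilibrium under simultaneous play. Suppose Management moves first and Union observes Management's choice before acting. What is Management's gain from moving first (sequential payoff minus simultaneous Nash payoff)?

Union best-responds to each possible Management move:
- W: Union compares -6, -2, 5, 1 and picks N3; Management would get -2.
- X: Union compares -8, 2, 0, 7 and picks N4; Management would get -7.
- Y: Union compares 5, -7, -2, 6 and picks N4; Management would get 9.
- Z: Union compares 4, 8, 8, 9 and picks N4; Management would get 2.
Management's induced payoffs are -2, -7, 9, 2, so Management commits to Y. Subgame-perfect outcome: (N4, Y) with payoffs (6, 9).
Now find the simultaneous Nash equilibrium.
Union's best replies: W→N3; X→N4; Y→N4; Z→N4.
Management's best replies: N1→W; N2→X; N3→Y; N4→Y.
Only (N4, Y) has each player best-responding; Nash payoffs (6, 9).
Management's commitment gain: 9 − 9 = 0.

0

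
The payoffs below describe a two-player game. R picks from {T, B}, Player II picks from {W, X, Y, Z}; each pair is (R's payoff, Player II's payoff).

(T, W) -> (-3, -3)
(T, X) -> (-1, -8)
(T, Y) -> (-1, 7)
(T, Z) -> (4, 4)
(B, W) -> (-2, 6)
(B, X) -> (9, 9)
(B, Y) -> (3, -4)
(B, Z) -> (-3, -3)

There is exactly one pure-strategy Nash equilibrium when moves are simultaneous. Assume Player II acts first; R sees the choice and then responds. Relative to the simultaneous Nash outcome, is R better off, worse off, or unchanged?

unchanged

Backward induction with Player II moving first.
- W → R plays B (best of -3, -2); Player II gets 6.
- X → R plays B (best of -1, 9); Player II gets 9.
- Y → R plays B (best of -1, 3); Player II gets -4.
- Z → R plays T (best of 4, -3); Player II gets 4.
Player II's induced payoffs are 6, 9, -4, 4, so Player II commits to X. Subgame-perfect outcome: (B, X) with payoffs (9, 9).
Under simultaneous play:
R's best replies: W→B; X→B; Y→B; Z→T.
Player II's best replies: T→Y; B→X.
Only (B, X) has each player best-responding; Nash payoffs (9, 9).
R earns 9 sequentially versus 9 at the Nash outcome: unchanged.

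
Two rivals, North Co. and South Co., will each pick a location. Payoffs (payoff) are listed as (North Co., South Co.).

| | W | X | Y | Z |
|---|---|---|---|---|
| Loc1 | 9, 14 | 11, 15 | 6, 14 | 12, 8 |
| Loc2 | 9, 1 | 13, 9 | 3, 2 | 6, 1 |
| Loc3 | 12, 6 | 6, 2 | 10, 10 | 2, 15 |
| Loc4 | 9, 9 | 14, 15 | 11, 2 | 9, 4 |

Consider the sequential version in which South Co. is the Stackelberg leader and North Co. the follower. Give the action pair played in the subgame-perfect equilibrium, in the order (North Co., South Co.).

(Loc4, X)

Work backward from North Co.'s decision.
- W → North Co. plays Loc3 (best of 9, 9, 12, 9); South Co. gets 6.
- X → North Co. plays Loc4 (best of 11, 13, 6, 14); South Co. gets 15.
- Y → North Co. plays Loc4 (best of 6, 3, 10, 11); South Co. gets 2.
- Z → North Co. plays Loc1 (best of 12, 6, 2, 9); South Co. gets 8.
Maximizing over 6, 15, 2, 8, South Co. chooses X. Subgame-perfect outcome: (Loc4, X) with payoffs (14, 15).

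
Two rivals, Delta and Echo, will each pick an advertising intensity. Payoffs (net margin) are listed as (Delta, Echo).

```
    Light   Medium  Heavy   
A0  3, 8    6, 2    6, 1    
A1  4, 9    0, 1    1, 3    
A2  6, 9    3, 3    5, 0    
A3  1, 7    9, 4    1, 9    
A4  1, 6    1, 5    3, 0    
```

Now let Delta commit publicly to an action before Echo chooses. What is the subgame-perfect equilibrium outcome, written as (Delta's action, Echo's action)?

Work backward from Echo's decision.
- A0 → Echo plays Light (best of 8, 2, 1); Delta gets 3.
- A1 → Echo plays Light (best of 9, 1, 3); Delta gets 4.
- A2 → Echo plays Light (best of 9, 3, 0); Delta gets 6.
- A3 → Echo plays Heavy (best of 7, 4, 9); Delta gets 1.
- A4 → Echo plays Light (best of 6, 5, 0); Delta gets 1.
Among 3, 4, 6, 1, 1, the best is 6 at A2. Subgame-perfect outcome: (A2, Light) with payoffs (6, 9).

(A2, Light)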